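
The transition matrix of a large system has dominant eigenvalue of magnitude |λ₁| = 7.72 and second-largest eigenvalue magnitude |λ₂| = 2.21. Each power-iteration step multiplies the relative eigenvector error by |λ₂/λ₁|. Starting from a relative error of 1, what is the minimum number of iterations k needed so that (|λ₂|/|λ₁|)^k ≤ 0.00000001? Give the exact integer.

15

|λ₂/λ₁| = 2.21/7.72 = 0.28627
Need k ≥ ln(0.00000001) / ln(0.28627) = -18.4207 / -1.2508 ≈ 14.727
Smallest integer k satisfying the bound: 15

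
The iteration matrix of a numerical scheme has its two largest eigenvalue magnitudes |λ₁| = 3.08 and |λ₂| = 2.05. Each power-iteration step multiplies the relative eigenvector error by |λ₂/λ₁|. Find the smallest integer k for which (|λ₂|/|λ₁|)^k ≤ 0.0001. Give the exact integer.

|λ₂/λ₁| = 2.05/3.08 = 0.66558
Need k ≥ ln(0.0001) / ln(0.66558) = -9.2103 / -0.4071 ≈ 22.625
Smallest integer k satisfying the bound: 23

23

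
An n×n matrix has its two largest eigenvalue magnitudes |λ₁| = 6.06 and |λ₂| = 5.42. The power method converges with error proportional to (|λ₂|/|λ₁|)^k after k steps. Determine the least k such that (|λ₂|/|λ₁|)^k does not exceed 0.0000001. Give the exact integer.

|λ₂/λ₁| = 5.42/6.06 = 0.89439
Need k ≥ ln(0.0000001) / ln(0.89439) = -16.1181 / -0.1116 ≈ 144.409
Smallest integer k satisfying the bound: 145

145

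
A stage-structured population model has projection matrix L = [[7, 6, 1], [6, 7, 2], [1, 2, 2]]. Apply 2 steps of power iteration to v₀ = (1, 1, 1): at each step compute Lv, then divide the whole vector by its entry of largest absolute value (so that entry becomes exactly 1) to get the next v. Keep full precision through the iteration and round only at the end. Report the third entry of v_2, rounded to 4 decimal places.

Lv0 = (14.00000, 15.00000, 5.00000); divide by 15.00000 → v1 = (0.93333, 1.00000, 0.33333)
Lv1 = (12.86667, 13.26667, 3.60000); divide by 13.26667 → v2 = (0.96985, 1.00000, 0.27136)
Requested entry of v2: 54/199 = 0.2714

0.2714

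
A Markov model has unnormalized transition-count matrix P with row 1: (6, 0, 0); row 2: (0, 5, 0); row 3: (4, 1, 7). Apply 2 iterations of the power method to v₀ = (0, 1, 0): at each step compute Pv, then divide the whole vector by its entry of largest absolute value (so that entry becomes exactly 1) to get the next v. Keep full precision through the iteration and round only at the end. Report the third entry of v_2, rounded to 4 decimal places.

0.4800

Pv0 = (0.00000, 5.00000, 1.00000); divide by 5.00000 → v1 = (0.00000, 1.00000, 0.20000)
Pv1 = (0.00000, 5.00000, 2.40000); divide by 5.00000 → v2 = (0.00000, 1.00000, 0.48000)
Requested entry of v2: 12/25 = 0.4800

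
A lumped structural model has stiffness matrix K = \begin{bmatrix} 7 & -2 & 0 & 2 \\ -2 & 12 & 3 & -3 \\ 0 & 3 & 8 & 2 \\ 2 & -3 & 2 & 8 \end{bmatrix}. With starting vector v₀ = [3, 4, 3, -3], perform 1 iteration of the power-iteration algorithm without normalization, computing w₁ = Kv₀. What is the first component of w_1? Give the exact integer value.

w1 = Kv₀ = (7, 60, 30, -24)
The requested component of w1 is 7.

7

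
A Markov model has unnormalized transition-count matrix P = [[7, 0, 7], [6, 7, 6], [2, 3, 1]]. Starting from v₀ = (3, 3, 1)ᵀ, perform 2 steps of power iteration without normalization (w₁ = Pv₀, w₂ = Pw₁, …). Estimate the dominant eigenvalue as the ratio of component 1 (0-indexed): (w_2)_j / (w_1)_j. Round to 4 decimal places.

w1 = Pv₀ = (7·3 + 0·3 + 7·1; 6·3 + 7·3 + 6·1; 2·3 + 3·3 + 1·1) = (28, 45, 16)
w2 = Pw1 = (7·28 + 0·45 + 7·16; 6·28 + 7·45 + 6·16; 2·28 + 3·45 + 1·16) = (308, 579, 207)
Ratio at component: 579 / 45 = 12.8667

λ ≈ 12.8667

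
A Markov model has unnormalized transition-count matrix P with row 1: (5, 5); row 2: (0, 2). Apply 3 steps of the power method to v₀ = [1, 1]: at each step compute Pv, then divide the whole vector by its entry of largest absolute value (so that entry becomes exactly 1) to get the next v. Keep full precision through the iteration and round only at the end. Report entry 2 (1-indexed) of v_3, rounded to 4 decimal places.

Pv0 = (10.00000, 2.00000); divide by 10.00000 → v1 = (1.00000, 0.20000)
Pv1 = (6.00000, 0.40000); divide by 6.00000 → v2 = (1.00000, 0.06667)
Pv2 = (5.33333, 0.13333); divide by 5.33333 → v3 = (1.00000, 0.02500)
Requested entry of v3: 8/320 = 0.0250

0.0250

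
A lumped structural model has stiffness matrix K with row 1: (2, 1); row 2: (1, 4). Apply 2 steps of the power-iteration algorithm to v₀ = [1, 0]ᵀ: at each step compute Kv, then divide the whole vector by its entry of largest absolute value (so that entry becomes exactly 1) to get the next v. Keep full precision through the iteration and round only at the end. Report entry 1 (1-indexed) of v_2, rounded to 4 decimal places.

0.8333

Kv0 = (2.00000, 1.00000); divide by 2.00000 → v1 = (1.00000, 0.50000)
Kv1 = (2.50000, 3.00000); divide by 3.00000 → v2 = (0.83333, 1.00000)
Requested entry of v2: 5/6 = 0.8333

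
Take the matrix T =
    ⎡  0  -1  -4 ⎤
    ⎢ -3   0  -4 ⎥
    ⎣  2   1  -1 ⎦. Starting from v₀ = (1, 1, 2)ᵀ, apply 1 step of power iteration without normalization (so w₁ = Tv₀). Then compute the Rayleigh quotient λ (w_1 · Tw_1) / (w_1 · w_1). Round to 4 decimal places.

w1 = Tv₀ = (-9, -11, 1)
Tw1 = (7, 23, -30)
w1·Tw1 = (-9)·7 + (-11)·23 + 1·(-30) = -346; w1·w1 = (-9)·(-9) + (-11)·(-11) + 1·1 = 203
λ ≈ -346/203 = -1.7044

λ ≈ -1.7044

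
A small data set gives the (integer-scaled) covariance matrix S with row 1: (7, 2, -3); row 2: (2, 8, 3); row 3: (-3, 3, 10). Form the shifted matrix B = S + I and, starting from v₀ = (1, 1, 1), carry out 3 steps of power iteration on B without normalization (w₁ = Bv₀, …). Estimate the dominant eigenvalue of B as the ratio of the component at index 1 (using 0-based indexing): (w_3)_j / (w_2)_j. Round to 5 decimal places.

μ ≈ 12.05202

B = S + I has rows (8, 2, -3); (2, 9, 3); (-3, 3, 11)
w1 = Bv₀ = (7, 14, 11)
w2 = Bw1 = (51, 173, 142)
w3 = Bw2 = (328, 2085, 1928)
Ratio: 2085/173 = 12.05202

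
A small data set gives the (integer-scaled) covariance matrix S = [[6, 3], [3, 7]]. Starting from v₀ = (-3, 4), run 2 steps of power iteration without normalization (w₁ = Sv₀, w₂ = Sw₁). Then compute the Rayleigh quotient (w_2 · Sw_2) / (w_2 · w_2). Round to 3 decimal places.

8.028

w1 = Sv₀ = (6·(-3) + 3·4; 3·(-3) + 7·4) = (-6, 19)
w2 = Sw1 = (6·(-6) + 3·19; 3·(-6) + 7·19) = (21, 115)
Sw2 = (471, 868)
w2·Sw2 = 21·471 + 115·868 = 109711; w2·w2 = 21·21 + 115·115 = 13666
λ ≈ 109711/13666 = 8.028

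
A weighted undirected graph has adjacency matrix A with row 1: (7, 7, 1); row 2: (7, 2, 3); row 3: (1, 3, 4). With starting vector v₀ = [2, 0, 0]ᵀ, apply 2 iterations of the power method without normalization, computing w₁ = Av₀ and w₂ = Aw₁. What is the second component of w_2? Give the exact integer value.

w1 = Av₀ = (7·2 + 7·0 + 1·0; 7·2 + 2·0 + 3·0; 1·2 + 3·0 + 4·0) = (14, 14, 2)
w2 = Aw1 = (7·14 + 7·14 + 1·2; 7·14 + 2·14 + 3·2; 1·14 + 3·14 + 4·2) = (198, 132, 64)
The requested component of w2 is 132.

132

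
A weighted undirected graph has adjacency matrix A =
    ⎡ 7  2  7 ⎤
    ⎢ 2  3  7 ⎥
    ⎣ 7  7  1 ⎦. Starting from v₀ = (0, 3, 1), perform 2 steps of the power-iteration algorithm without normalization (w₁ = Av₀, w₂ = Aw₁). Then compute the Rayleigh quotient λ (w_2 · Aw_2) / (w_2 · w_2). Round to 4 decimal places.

w1 = Av₀ = (13, 16, 22)
w2 = Aw1 = (277, 228, 225)
Aw2 = (3970, 2813, 3760)
w2·Aw2 = 277·3970 + 228·2813 + 225·3760 = 2587054; w2·w2 = 277·277 + 228·228 + 225·225 = 179338
λ ≈ 2587054/179338 = 14.4256

14.4256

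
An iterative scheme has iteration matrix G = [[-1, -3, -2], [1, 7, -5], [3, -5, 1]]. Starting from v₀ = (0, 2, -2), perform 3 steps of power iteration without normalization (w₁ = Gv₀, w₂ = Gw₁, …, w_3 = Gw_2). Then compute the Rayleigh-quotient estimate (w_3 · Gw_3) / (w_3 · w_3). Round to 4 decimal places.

w1 = Gv₀ = ((-1)·0 + (-3)·2 + (-2)·(-2); 1·0 + 7·2 + (-5)·(-2); 3·0 + (-5)·2 + 1·(-2)) = (-2, 24, -12)
w2 = Gw1 = ((-1)·(-2) + (-3)·24 + (-2)·(-12); 1·(-2) + 7·24 + (-5)·(-12); 3·(-2) + (-5)·24 + 1·(-12)) = (-46, 226, -138)
w3 = Gw2 = (-356, 2226, -1406)
Gw3 = (-3510, 22256, -13604)
w3·Gw3 = (-356)·(-3510) + 2226·22256 + (-1406)·(-13604) = 69918640; w3·w3 = (-356)·(-356) + 2226·2226 + (-1406)·(-1406) = 7058648
λ ≈ 69918640/7058648 = 9.9054

9.9054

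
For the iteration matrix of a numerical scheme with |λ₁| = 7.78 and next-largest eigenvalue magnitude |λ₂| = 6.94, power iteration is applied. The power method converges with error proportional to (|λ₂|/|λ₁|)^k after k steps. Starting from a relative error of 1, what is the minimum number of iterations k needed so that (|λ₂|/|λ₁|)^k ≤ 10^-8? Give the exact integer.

|λ₂/λ₁| = 6.94/7.78 = 0.89203
Need k ≥ ln(10^-8) / ln(0.89203) = -18.4207 / -0.1143 ≈ 161.225
Smallest integer k satisfying the bound: 162

162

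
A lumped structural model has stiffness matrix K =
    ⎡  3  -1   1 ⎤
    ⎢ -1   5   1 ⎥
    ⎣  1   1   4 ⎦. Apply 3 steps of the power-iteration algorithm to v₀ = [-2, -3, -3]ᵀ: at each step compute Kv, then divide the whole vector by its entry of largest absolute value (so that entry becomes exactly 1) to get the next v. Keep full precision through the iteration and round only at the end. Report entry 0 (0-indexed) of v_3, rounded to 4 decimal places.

Kv0 = (-6.00000, -16.00000, -17.00000); divide by -17.00000 → v1 = (0.35294, 0.94118, 1.00000)
Kv1 = (1.11765, 5.35294, 5.29412); divide by 5.35294 → v2 = (0.20879, 1.00000, 0.98901)
Kv2 = (0.61538, 5.78022, 5.16484); divide by 5.78022 → v3 = (0.10646, 1.00000, 0.89354)
Requested entry of v3: -56/-526 = 0.1065

0.1065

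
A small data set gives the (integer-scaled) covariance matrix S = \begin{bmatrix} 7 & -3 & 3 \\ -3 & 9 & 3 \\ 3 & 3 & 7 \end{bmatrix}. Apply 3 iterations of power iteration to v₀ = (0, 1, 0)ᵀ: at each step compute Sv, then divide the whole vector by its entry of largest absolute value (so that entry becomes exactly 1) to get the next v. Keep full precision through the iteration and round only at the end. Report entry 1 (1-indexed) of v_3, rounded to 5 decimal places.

-0.40267

Sv0 = (-3.000000, 9.000000, 3.000000); divide by 9.000000 → v1 = (-0.333333, 1.000000, 0.333333)
Sv1 = (-4.333333, 11.000000, 4.333333); divide by 11.000000 → v2 = (-0.393939, 1.000000, 0.393939)
Sv2 = (-4.575758, 11.363636, 4.575758); divide by 11.363636 → v3 = (-0.402667, 1.000000, 0.402667)
Requested entry of v3: -453/1125 = -0.40267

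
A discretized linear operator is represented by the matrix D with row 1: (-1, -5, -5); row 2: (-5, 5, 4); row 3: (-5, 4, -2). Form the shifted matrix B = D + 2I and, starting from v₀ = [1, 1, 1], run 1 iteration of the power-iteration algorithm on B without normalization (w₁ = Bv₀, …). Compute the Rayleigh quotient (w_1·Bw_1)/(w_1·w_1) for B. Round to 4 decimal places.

6.2288

B = D + 2I has rows (1, -5, -5); (-5, 7, 4); (-5, 4, 0)
w1 = Bv₀ = (1·1 + (-5)·1 + (-5)·1; (-5)·1 + 7·1 + 4·1; (-5)·1 + 4·1 + 0·1) = (-9, 6, -1)
Bw1 = (-34, 83, 69)
w1·Bw1 = 735; w1·w1 = 118; μ ≈ 735/118 = 6.2288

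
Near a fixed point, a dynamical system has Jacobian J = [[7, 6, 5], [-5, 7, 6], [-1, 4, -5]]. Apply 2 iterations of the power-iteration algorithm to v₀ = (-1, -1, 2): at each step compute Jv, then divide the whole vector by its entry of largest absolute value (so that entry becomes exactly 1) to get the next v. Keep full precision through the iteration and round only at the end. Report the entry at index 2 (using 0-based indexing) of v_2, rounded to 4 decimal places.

1.0000

Jv0 = (-3.00000, 10.00000, -13.00000); divide by -13.00000 → v1 = (0.23077, -0.76923, 1.00000)
Jv1 = (2.00000, -0.53846, -8.30769); divide by -8.30769 → v2 = (-0.24074, 0.06481, 1.00000)
Requested entry of v2: 108/108 = 1.0000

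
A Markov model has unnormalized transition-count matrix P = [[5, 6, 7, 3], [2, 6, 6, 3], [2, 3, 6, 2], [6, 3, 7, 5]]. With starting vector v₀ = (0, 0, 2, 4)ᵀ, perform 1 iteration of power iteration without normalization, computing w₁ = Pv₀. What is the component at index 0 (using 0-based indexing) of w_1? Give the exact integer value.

26

w1 = Pv₀ = (5·0 + 6·0 + 7·2 + 3·4; 2·0 + 6·0 + 6·2 + 3·4; 2·0 + 3·0 + 6·2 + 2·4; 6·0 + 3·0 + 7·2 + 5·4) = (26, 24, 20, 34)
The requested component of w1 is 26.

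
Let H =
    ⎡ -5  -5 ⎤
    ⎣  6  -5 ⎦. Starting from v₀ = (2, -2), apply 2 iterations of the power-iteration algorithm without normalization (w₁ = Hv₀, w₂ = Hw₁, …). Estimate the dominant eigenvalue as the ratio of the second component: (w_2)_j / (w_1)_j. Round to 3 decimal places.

w1 = Hv₀ = (0, 22)
w2 = Hw1 = (-110, -110)
Ratio at component: -110 / 22 = -5.000

λ ≈ -5.000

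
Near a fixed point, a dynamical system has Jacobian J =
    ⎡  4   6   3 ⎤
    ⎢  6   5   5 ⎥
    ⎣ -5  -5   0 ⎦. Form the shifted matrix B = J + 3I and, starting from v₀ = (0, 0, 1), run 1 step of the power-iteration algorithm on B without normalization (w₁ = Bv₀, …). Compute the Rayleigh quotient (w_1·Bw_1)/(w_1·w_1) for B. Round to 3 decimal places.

B = J + 3I has rows (7, 6, 3); (6, 8, 5); (-5, -5, 3)
w1 = Bv₀ = (3, 5, 3)
Bw1 = (60, 73, -31)
w1·Bw1 = 452; w1·w1 = 43; μ ≈ 452/43 = 10.512

μ ≈ 10.512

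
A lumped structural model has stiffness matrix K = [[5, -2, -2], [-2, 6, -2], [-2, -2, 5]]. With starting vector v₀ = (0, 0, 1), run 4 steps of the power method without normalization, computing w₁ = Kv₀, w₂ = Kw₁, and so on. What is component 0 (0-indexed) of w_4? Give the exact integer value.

-732

w1 = Kv₀ = (5·0 + (-2)·0 + (-2)·1; (-2)·0 + 6·0 + (-2)·1; (-2)·0 + (-2)·0 + 5·1) = (-2, -2, 5)
w2 = Kw1 = (5·(-2) + (-2)·(-2) + (-2)·5; (-2)·(-2) + 6·(-2) + (-2)·5; (-2)·(-2) + (-2)·(-2) + 5·5) = (-16, -18, 33)
w3 = Kw2 = (-110, -142, 233)
w4 = Kw3 = (-732, -1098, 1669)
The requested component of w4 is -732.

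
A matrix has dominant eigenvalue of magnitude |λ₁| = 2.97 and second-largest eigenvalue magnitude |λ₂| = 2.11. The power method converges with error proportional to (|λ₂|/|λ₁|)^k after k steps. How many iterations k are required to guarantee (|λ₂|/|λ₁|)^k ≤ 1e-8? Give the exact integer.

|λ₂/λ₁| = 2.11/2.97 = 0.71044
Need k ≥ ln(1e-8) / ln(0.71044) = -18.4207 / -0.3419 ≈ 53.881
Smallest integer k satisfying the bound: 54

54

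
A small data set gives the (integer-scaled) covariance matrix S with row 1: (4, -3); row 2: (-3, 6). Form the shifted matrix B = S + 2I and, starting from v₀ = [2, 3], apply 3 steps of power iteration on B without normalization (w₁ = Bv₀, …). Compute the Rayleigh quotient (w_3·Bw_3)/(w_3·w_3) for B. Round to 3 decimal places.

10.034

B = S + 2I has rows (6, -3); (-3, 8)
w1 = Bv₀ = (3, 18)
w2 = Bw1 = (-36, 135)
w3 = Bw2 = (-621, 1188)
Bw3 = (-7290, 11367)
w3·Bw3 = 18031086; w3·w3 = 1796985; μ ≈ 18031086/1796985 = 10.034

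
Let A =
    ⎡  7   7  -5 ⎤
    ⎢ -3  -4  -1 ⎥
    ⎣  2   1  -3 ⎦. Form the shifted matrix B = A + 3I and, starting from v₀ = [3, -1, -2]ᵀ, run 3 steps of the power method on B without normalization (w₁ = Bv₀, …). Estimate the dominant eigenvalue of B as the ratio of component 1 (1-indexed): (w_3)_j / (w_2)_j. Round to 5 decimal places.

6.25095

B = A + 3I has rows (10, 7, -5); (-3, -1, -1); (2, 1, 0)
w1 = Bv₀ = (10·3 + 7·(-1) + (-5)·(-2); (-3)·3 + (-1)·(-1) + (-1)·(-2); 2·3 + 1·(-1) + 0·(-2)) = (33, -6, 5)
w2 = Bw1 = (10·33 + 7·(-6) + (-5)·5; (-3)·33 + (-1)·(-6) + (-1)·5; 2·33 + 1·(-6) + 0·5) = (263, -98, 60)
w3 = Bw2 = (1644, -751, 428)
Ratio: 1644/263 = 6.25095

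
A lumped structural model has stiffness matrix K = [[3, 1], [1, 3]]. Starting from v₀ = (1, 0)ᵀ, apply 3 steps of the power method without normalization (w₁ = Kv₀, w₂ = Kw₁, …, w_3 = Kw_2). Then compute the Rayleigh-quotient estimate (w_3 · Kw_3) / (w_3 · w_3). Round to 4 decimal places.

λ ≈ 3.9692

w1 = Kv₀ = (3·1 + 1·0; 1·1 + 3·0) = (3, 1)
w2 = Kw1 = (3·3 + 1·1; 1·3 + 3·1) = (10, 6)
w3 = Kw2 = (36, 28)
Kw3 = (136, 120)
w3·Kw3 = 36·136 + 28·120 = 8256; w3·w3 = 36·36 + 28·28 = 2080
λ ≈ 8256/2080 = 3.9692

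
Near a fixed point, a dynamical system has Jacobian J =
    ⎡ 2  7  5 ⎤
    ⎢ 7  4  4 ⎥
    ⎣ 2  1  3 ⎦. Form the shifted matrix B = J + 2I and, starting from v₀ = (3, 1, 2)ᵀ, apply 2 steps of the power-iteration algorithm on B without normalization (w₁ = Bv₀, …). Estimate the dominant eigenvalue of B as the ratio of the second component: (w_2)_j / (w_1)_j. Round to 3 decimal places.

B = J + 2I has rows (4, 7, 5); (7, 6, 4); (2, 1, 5)
w1 = Bv₀ = (4·3 + 7·1 + 5·2; 7·3 + 6·1 + 4·2; 2·3 + 1·1 + 5·2) = (29, 35, 17)
w2 = Bw1 = (4·29 + 7·35 + 5·17; 7·29 + 6·35 + 4·17; 2·29 + 1·35 + 5·17) = (446, 481, 178)
Ratio: 481/35 = 13.743

μ ≈ 13.743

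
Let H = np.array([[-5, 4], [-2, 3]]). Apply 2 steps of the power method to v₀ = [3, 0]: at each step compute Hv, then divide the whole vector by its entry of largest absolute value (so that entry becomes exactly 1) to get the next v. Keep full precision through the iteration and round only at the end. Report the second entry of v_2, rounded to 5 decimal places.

0.23529

Hv0 = (-15.000000, -6.000000); divide by -15.000000 → v1 = (1.000000, 0.400000)
Hv1 = (-3.400000, -0.800000); divide by -3.400000 → v2 = (1.000000, 0.235294)
Requested entry of v2: 12/51 = 0.23529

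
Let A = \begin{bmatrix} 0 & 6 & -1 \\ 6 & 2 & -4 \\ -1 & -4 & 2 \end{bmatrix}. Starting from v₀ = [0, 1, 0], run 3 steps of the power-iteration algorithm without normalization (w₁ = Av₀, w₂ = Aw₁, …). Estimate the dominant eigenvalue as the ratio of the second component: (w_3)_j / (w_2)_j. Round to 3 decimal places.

λ ≈ 5.286

w1 = Av₀ = (6, 2, -4)
w2 = Aw1 = (16, 56, -22)
w3 = Aw2 = (358, 296, -284)
Ratio at component: 296 / 56 = 5.286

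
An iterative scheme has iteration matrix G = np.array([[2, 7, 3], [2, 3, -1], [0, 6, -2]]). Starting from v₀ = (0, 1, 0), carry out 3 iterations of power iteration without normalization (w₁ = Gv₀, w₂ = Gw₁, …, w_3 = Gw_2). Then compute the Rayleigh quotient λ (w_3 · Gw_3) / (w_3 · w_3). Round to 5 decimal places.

λ ≈ 7.04945

w1 = Gv₀ = (7, 3, 6)
w2 = Gw1 = (53, 17, 6)
w3 = Gw2 = (243, 151, 90)
Gw3 = (1813, 849, 726)
w3·Gw3 = 243·1813 + 151·849 + 90·726 = 634098; w3·w3 = 243·243 + 151·151 + 90·90 = 89950
λ ≈ 634098/89950 = 7.04945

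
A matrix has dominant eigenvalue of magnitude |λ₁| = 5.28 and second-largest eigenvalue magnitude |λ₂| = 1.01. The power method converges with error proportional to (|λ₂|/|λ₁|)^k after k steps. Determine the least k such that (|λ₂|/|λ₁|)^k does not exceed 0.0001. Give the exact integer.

6

|λ₂/λ₁| = 1.01/5.28 = 0.19129
Need k ≥ ln(0.0001) / ln(0.19129) = -9.2103 / -1.6540 ≈ 5.569
Smallest integer k satisfying the bound: 6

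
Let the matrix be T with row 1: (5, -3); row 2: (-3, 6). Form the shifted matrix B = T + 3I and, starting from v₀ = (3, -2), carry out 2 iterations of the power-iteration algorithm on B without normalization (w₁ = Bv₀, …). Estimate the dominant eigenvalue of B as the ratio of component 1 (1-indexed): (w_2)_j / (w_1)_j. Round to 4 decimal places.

10.7000

B = T + 3I has rows (8, -3); (-3, 9)
w1 = Bv₀ = (8·3 + (-3)·(-2); (-3)·3 + 9·(-2)) = (30, -27)
w2 = Bw1 = (8·30 + (-3)·(-27); (-3)·30 + 9·(-27)) = (321, -333)
Ratio: 321/30 = 10.7000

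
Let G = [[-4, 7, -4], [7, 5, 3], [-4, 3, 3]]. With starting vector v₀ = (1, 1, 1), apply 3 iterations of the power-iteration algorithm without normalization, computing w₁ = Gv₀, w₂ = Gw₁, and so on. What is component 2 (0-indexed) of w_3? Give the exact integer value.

-17

w1 = Gv₀ = ((-4)·1 + 7·1 + (-4)·1; 7·1 + 5·1 + 3·1; (-4)·1 + 3·1 + 3·1) = (-1, 15, 2)
w2 = Gw1 = ((-4)·(-1) + 7·15 + (-4)·2; 7·(-1) + 5·15 + 3·2; (-4)·(-1) + 3·15 + 3·2) = (101, 74, 55)
w3 = Gw2 = (-106, 1242, -17)
The requested component of w3 is -17.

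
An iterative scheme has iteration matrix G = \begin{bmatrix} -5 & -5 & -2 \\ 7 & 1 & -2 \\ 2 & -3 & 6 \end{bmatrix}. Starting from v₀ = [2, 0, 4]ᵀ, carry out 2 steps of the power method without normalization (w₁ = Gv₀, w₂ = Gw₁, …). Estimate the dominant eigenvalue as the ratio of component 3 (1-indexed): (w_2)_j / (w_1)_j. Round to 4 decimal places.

λ ≈ 4.0714

w1 = Gv₀ = (-18, 6, 28)
w2 = Gw1 = (4, -176, 114)
Ratio at component: 114 / 28 = 4.0714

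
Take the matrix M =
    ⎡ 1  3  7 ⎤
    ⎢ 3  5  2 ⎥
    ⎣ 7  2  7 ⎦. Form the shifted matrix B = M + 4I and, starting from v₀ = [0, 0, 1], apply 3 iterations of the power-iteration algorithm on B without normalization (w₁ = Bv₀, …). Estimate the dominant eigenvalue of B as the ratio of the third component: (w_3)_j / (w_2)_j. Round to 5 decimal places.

B = M + 4I has rows (5, 3, 7); (3, 9, 2); (7, 2, 11)
w1 = Bv₀ = (5·0 + 3·0 + 7·1; 3·0 + 9·0 + 2·1; 7·0 + 2·0 + 11·1) = (7, 2, 11)
w2 = Bw1 = (5·7 + 3·2 + 7·11; 3·7 + 9·2 + 2·11; 7·7 + 2·2 + 11·11) = (118, 61, 174)
w3 = Bw2 = (1991, 1251, 2862)
Ratio: 2862/174 = 16.44828

μ ≈ 16.44828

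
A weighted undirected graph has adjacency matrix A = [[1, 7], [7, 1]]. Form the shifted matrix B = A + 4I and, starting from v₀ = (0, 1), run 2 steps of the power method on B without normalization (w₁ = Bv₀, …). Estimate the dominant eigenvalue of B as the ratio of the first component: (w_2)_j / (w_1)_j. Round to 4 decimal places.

B = A + 4I has rows (5, 7); (7, 5)
w1 = Bv₀ = (5·0 + 7·1; 7·0 + 5·1) = (7, 5)
w2 = Bw1 = (5·7 + 7·5; 7·7 + 5·5) = (70, 74)
Ratio: 70/7 = 10.0000

μ ≈ 10.0000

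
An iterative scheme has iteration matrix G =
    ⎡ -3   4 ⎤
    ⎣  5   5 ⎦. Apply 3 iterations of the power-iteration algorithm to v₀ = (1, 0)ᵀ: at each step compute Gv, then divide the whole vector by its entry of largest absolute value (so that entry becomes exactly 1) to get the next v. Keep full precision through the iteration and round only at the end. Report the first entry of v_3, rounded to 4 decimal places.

Gv0 = (-3.00000, 5.00000); divide by 5.00000 → v1 = (-0.60000, 1.00000)
Gv1 = (5.80000, 2.00000); divide by 5.80000 → v2 = (1.00000, 0.34483)
Gv2 = (-1.62069, 6.72414); divide by 6.72414 → v3 = (-0.24103, 1.00000)
Requested entry of v3: -47/195 = -0.2410

-0.2410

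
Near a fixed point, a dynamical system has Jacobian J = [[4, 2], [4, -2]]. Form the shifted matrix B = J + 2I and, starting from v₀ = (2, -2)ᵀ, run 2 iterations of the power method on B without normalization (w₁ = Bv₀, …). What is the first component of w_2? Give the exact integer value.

B = J + 2I has rows (6, 2); (4, 0)
w1 = Bv₀ = (8, 8)
w2 = Bw1 = (64, 32)
Requested component of w2: 64

64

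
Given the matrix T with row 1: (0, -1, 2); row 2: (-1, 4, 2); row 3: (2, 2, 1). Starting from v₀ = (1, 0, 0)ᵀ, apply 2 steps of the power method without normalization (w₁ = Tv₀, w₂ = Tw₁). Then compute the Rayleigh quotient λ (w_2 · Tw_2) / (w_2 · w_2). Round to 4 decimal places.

w1 = Tv₀ = (0·1 + (-1)·0 + 2·0; (-1)·1 + 4·0 + 2·0; 2·1 + 2·0 + 1·0) = (0, -1, 2)
w2 = Tw1 = (0·0 + (-1)·(-1) + 2·2; (-1)·0 + 4·(-1) + 2·2; 2·0 + 2·(-1) + 1·2) = (5, 0, 0)
Tw2 = (0, -5, 10)
w2·Tw2 = 5·0 + 0·(-5) + 0·10 = 0; w2·w2 = 5·5 + 0·0 + 0·0 = 25
λ ≈ 0/25 = 0.0000

0.0000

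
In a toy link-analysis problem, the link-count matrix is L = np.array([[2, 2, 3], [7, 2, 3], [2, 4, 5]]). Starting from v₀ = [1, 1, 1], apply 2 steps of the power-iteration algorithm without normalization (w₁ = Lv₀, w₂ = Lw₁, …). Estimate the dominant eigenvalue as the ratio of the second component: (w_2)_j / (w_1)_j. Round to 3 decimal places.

λ ≈ 8.833

w1 = Lv₀ = (2·1 + 2·1 + 3·1; 7·1 + 2·1 + 3·1; 2·1 + 4·1 + 5·1) = (7, 12, 11)
w2 = Lw1 = (2·7 + 2·12 + 3·11; 7·7 + 2·12 + 3·11; 2·7 + 4·12 + 5·11) = (71, 106, 117)
Ratio at component: 106 / 12 = 8.833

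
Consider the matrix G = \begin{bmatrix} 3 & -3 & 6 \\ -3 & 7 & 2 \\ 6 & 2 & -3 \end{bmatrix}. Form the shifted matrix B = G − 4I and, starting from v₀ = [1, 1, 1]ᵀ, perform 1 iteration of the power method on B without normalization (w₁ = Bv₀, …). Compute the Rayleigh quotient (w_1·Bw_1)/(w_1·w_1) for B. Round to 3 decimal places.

1.000

B = G − 4I has rows (-1, -3, 6); (-3, 3, 2); (6, 2, -7)
w1 = Bv₀ = ((-1)·1 + (-3)·1 + 6·1; (-3)·1 + 3·1 + 2·1; 6·1 + 2·1 + (-7)·1) = (2, 2, 1)
Bw1 = (-2, 2, 9)
w1·Bw1 = 9; w1·w1 = 9; μ ≈ 9/9 = 1.000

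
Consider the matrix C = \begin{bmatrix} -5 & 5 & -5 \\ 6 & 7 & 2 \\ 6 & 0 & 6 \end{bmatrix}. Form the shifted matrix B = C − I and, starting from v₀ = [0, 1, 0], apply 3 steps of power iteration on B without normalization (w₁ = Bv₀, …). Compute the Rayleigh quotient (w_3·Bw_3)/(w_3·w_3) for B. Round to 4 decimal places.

8.4935

B = C − I has rows (-6, 5, -5); (6, 6, 2); (6, 0, 5)
w1 = Bv₀ = ((-6)·0 + 5·1 + (-5)·0; 6·0 + 6·1 + 2·0; 6·0 + 0·1 + 5·0) = (5, 6, 0)
w2 = Bw1 = ((-6)·5 + 5·6 + (-5)·0; 6·5 + 6·6 + 2·0; 6·5 + 0·6 + 5·0) = (0, 66, 30)
w3 = Bw2 = (180, 456, 150)
Bw3 = (450, 4116, 1830)
w3·Bw3 = 2232396; w3·w3 = 262836; μ ≈ 2232396/262836 = 8.4935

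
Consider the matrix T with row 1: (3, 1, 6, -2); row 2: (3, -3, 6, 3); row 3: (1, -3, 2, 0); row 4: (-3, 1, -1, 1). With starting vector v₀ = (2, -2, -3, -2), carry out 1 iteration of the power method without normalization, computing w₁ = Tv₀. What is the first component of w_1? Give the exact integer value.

-10

w1 = Tv₀ = (3·2 + 1·(-2) + 6·(-3) + (-2)·(-2); 3·2 + (-3)·(-2) + 6·(-3) + 3·(-2); 1·2 + (-3)·(-2) + 2·(-3) + 0·(-2); (-3)·2 + 1·(-2) + (-1)·(-3) + 1·(-2)) = (-10, -12, 2, -7)
The requested component of w1 is -10.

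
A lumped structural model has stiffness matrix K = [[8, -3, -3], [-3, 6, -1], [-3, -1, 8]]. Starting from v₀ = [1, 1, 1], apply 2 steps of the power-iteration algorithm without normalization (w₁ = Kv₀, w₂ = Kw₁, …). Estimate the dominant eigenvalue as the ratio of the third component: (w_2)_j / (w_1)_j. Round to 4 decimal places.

6.0000

w1 = Kv₀ = (8·1 + (-3)·1 + (-3)·1; (-3)·1 + 6·1 + (-1)·1; (-3)·1 + (-1)·1 + 8·1) = (2, 2, 4)
w2 = Kw1 = (8·2 + (-3)·2 + (-3)·4; (-3)·2 + 6·2 + (-1)·4; (-3)·2 + (-1)·2 + 8·4) = (-2, 2, 24)
Ratio at component: 24 / 4 = 6.0000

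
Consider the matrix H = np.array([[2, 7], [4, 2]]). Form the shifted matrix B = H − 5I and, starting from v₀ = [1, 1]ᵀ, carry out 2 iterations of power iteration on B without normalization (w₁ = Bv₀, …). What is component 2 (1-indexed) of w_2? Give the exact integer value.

13

B = H − 5I has rows (-3, 7); (4, -3)
w1 = Bv₀ = ((-3)·1 + 7·1; 4·1 + (-3)·1) = (4, 1)
w2 = Bw1 = ((-3)·4 + 7·1; 4·4 + (-3)·1) = (-5, 13)
Requested component of w2: 13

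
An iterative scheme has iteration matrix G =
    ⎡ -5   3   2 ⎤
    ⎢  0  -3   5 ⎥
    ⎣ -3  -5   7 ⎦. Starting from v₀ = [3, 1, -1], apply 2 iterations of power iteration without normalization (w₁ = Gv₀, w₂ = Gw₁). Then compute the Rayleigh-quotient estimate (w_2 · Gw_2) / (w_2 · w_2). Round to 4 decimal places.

λ ≈ 0.8424

w1 = Gv₀ = ((-5)·3 + 3·1 + 2·(-1); 0·3 + (-3)·1 + 5·(-1); (-3)·3 + (-5)·1 + 7·(-1)) = (-14, -8, -21)
w2 = Gw1 = ((-5)·(-14) + 3·(-8) + 2·(-21); 0·(-14) + (-3)·(-8) + 5·(-21); (-3)·(-14) + (-5)·(-8) + 7·(-21)) = (4, -81, -65)
Gw2 = (-393, -82, -62)
w2·Gw2 = 4·(-393) + (-81)·(-82) + (-65)·(-62) = 9100; w2·w2 = 4·4 + (-81)·(-81) + (-65)·(-65) = 10802
λ ≈ 9100/10802 = 0.8424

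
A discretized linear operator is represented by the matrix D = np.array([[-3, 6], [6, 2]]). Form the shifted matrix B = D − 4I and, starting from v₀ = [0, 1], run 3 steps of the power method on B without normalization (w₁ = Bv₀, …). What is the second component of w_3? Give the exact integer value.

B = D − 4I has rows (-7, 6); (6, -2)
w1 = Bv₀ = ((-7)·0 + 6·1; 6·0 + (-2)·1) = (6, -2)
w2 = Bw1 = ((-7)·6 + 6·(-2); 6·6 + (-2)·(-2)) = (-54, 40)
w3 = Bw2 = (618, -404)
Requested component of w3: -404

-404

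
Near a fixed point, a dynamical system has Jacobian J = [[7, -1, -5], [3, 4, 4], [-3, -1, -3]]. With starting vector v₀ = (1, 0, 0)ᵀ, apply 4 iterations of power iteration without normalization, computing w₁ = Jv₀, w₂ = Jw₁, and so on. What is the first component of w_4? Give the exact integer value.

w1 = Jv₀ = (7·1 + (-1)·0 + (-5)·0; 3·1 + 4·0 + 4·0; (-3)·1 + (-1)·0 + (-3)·0) = (7, 3, -3)
w2 = Jw1 = (7·7 + (-1)·3 + (-5)·(-3); 3·7 + 4·3 + 4·(-3); (-3)·7 + (-1)·3 + (-3)·(-3)) = (61, 21, -15)
w3 = Jw2 = (481, 207, -159)
w4 = Jw3 = (3955, 1635, -1173)
The requested component of w4 is 3955.

3955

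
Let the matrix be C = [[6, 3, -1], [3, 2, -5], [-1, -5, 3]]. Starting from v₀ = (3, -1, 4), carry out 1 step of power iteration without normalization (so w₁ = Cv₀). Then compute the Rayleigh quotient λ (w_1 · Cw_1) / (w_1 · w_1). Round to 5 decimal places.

λ ≈ 4.74486

w1 = Cv₀ = (11, -13, 14)
Cw1 = (13, -63, 96)
w1·Cw1 = 11·13 + (-13)·(-63) + 14·96 = 2306; w1·w1 = 11·11 + (-13)·(-13) + 14·14 = 486
λ ≈ 2306/486 = 4.74486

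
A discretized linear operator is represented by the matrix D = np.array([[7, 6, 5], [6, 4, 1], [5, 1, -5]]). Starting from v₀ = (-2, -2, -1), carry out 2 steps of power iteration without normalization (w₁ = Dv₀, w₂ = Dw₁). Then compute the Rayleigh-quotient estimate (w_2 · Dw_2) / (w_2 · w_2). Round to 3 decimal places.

w1 = Dv₀ = (7·(-2) + 6·(-2) + 5·(-1); 6·(-2) + 4·(-2) + 1·(-1); 5·(-2) + 1·(-2) + (-5)·(-1)) = (-31, -21, -7)
w2 = Dw1 = (7·(-31) + 6·(-21) + 5·(-7); 6·(-31) + 4·(-21) + 1·(-7); 5·(-31) + 1·(-21) + (-5)·(-7)) = (-378, -277, -141)
Dw2 = (-5013, -3517, -1462)
w2·Dw2 = (-378)·(-5013) + (-277)·(-3517) + (-141)·(-1462) = 3075265; w2·w2 = (-378)·(-378) + (-277)·(-277) + (-141)·(-141) = 239494
λ ≈ 3075265/239494 = 12.841

12.841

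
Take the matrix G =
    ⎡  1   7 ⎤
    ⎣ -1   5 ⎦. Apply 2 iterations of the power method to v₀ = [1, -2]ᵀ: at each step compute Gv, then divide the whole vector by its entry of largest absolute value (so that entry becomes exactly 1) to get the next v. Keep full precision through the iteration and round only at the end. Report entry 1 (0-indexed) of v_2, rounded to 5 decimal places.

Gv0 = (-13.000000, -11.000000); divide by -13.000000 → v1 = (1.000000, 0.846154)
Gv1 = (6.923077, 3.230769); divide by 6.923077 → v2 = (1.000000, 0.466667)
Requested entry of v2: -42/-90 = 0.46667

0.46667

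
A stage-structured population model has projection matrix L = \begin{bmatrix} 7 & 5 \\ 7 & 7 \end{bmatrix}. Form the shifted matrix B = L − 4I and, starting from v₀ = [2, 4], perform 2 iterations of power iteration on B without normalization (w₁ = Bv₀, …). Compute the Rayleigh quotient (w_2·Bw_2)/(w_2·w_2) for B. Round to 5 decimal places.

B = L − 4I has rows (3, 5); (7, 3)
w1 = Bv₀ = (26, 26)
w2 = Bw1 = (208, 260)
Bw2 = (1924, 2236)
w2·Bw2 = 981552; w2·w2 = 110864; μ ≈ 981552/110864 = 8.85366

8.85366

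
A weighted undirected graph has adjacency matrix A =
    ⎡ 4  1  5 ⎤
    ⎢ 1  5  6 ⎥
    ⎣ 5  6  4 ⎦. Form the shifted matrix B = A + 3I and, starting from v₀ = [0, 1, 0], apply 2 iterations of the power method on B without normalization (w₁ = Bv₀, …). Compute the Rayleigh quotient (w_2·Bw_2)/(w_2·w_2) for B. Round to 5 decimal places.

15.33754

B = A + 3I has rows (7, 1, 5); (1, 8, 6); (5, 6, 7)
w1 = Bv₀ = (7·0 + 1·1 + 5·0; 1·0 + 8·1 + 6·0; 5·0 + 6·1 + 7·0) = (1, 8, 6)
w2 = Bw1 = (7·1 + 1·8 + 5·6; 1·1 + 8·8 + 6·6; 5·1 + 6·8 + 7·6) = (45, 101, 95)
Bw2 = (891, 1423, 1496)
w2·Bw2 = 325938; w2·w2 = 21251; μ ≈ 325938/21251 = 15.33754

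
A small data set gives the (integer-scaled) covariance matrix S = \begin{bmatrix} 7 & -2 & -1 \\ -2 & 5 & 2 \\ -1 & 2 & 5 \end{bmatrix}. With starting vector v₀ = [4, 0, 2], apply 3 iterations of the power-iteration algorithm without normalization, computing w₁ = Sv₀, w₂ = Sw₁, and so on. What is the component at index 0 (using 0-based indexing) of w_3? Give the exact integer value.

1412

w1 = Sv₀ = (26, -4, 6)
w2 = Sw1 = (184, -60, -4)
w3 = Sw2 = (1412, -676, -324)
The requested component of w3 is 1412.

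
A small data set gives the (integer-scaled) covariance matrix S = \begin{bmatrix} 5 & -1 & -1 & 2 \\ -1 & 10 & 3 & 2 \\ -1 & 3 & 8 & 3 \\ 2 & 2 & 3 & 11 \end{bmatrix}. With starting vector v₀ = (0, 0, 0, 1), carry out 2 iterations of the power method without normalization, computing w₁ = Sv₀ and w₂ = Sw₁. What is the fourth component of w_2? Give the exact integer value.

138

w1 = Sv₀ = (5·0 + (-1)·0 + (-1)·0 + 2·1; (-1)·0 + 10·0 + 3·0 + 2·1; (-1)·0 + 3·0 + 8·0 + 3·1; 2·0 + 2·0 + 3·0 + 11·1) = (2, 2, 3, 11)
w2 = Sw1 = (5·2 + (-1)·2 + (-1)·3 + 2·11; (-1)·2 + 10·2 + 3·3 + 2·11; (-1)·2 + 3·2 + 8·3 + 3·11; 2·2 + 2·2 + 3·3 + 11·11) = (27, 49, 61, 138)
The requested component of w2 is 138.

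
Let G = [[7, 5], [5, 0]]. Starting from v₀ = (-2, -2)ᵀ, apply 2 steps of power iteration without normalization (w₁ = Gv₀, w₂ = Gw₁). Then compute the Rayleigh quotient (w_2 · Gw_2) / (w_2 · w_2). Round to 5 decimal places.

λ ≈ 9.59673

w1 = Gv₀ = (-24, -10)
w2 = Gw1 = (-218, -120)
Gw2 = (-2126, -1090)
w2·Gw2 = (-218)·(-2126) + (-120)·(-1090) = 594268; w2·w2 = (-218)·(-218) + (-120)·(-120) = 61924
λ ≈ 594268/61924 = 9.59673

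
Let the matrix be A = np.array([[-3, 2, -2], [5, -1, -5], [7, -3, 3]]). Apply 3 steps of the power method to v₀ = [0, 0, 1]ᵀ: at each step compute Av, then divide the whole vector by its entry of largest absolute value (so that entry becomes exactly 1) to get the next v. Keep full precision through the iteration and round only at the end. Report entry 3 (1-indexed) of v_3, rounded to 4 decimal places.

-0.2500

Av0 = (-2.00000, -5.00000, 3.00000); divide by -5.00000 → v1 = (0.40000, 1.00000, -0.60000)
Av1 = (2.00000, 4.00000, -2.00000); divide by 4.00000 → v2 = (0.50000, 1.00000, -0.50000)
Av2 = (1.50000, 4.00000, -1.00000); divide by 4.00000 → v3 = (0.37500, 1.00000, -0.25000)
Requested entry of v3: 20/-80 = -0.2500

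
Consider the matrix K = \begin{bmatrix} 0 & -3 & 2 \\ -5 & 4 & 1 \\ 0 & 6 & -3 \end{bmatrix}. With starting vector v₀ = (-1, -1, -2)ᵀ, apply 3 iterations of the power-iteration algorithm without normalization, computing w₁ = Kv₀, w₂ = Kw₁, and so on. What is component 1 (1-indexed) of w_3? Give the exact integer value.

-15

w1 = Kv₀ = (0·(-1) + (-3)·(-1) + 2·(-2); (-5)·(-1) + 4·(-1) + 1·(-2); 0·(-1) + 6·(-1) + (-3)·(-2)) = (-1, -1, 0)
w2 = Kw1 = (0·(-1) + (-3)·(-1) + 2·0; (-5)·(-1) + 4·(-1) + 1·0; 0·(-1) + 6·(-1) + (-3)·0) = (3, 1, -6)
w3 = Kw2 = (-15, -17, 24)
The requested component of w3 is -15.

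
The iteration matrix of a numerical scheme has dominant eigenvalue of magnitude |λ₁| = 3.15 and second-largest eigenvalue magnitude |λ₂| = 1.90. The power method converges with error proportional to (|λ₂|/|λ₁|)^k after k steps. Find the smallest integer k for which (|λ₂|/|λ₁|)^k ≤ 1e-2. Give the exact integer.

|λ₂/λ₁| = 1.90/3.15 = 0.60317
Need k ≥ ln(1e-2) / ln(0.60317) = -4.6052 / -0.5055 ≈ 9.109
Smallest integer k satisfying the bound: 10

10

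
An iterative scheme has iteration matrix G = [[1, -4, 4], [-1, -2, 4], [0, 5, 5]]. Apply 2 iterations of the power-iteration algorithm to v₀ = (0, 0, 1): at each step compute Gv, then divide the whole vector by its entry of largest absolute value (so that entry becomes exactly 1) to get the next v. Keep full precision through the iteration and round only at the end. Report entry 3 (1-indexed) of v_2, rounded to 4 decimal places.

1.0000

Gv0 = (4.00000, 4.00000, 5.00000); divide by 5.00000 → v1 = (0.80000, 0.80000, 1.00000)
Gv1 = (1.60000, 1.60000, 9.00000); divide by 9.00000 → v2 = (0.17778, 0.17778, 1.00000)
Requested entry of v2: 45/45 = 1.0000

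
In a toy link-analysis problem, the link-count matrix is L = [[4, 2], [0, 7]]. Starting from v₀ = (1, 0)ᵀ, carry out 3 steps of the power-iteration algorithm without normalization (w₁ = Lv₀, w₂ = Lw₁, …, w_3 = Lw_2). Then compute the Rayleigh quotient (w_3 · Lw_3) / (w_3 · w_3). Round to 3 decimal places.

4.000

w1 = Lv₀ = (4·1 + 2·0; 0·1 + 7·0) = (4, 0)
w2 = Lw1 = (4·4 + 2·0; 0·4 + 7·0) = (16, 0)
w3 = Lw2 = (64, 0)
Lw3 = (256, 0)
w3·Lw3 = 64·256 + 0·0 = 16384; w3·w3 = 64·64 + 0·0 = 4096
λ ≈ 16384/4096 = 4.000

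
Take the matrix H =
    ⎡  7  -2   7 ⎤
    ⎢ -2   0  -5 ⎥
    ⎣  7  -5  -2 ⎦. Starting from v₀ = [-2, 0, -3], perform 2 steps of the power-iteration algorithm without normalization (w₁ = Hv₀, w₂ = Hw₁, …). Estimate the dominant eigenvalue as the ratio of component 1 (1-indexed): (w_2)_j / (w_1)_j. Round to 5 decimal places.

w1 = Hv₀ = (7·(-2) + (-2)·0 + 7·(-3); (-2)·(-2) + 0·0 + (-5)·(-3); 7·(-2) + (-5)·0 + (-2)·(-3)) = (-35, 19, -8)
w2 = Hw1 = (7·(-35) + (-2)·19 + 7·(-8); (-2)·(-35) + 0·19 + (-5)·(-8); 7·(-35) + (-5)·19 + (-2)·(-8)) = (-339, 110, -324)
Ratio at component: -339 / -35 = 9.68571

9.68571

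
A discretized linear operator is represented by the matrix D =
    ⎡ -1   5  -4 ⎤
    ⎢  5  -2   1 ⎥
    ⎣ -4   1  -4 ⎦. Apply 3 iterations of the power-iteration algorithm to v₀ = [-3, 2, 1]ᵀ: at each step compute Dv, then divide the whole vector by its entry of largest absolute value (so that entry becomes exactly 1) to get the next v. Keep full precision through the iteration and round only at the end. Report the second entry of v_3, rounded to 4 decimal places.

Dv0 = (9.00000, -18.00000, 10.00000); divide by -18.00000 → v1 = (-0.50000, 1.00000, -0.55556)
Dv1 = (7.72222, -5.05556, 5.22222); divide by 7.72222 → v2 = (1.00000, -0.65468, 0.67626)
Dv2 = (-6.97842, 6.98561, -7.35971); divide by -7.35971 → v3 = (0.94819, -0.94917, 1.00000)
Requested entry of v3: -971/1023 = -0.9492

-0.9492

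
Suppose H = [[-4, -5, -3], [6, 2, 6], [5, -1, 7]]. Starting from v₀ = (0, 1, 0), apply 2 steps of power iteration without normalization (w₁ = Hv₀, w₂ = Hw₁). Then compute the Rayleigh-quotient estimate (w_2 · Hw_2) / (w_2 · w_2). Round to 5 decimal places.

5.79140

w1 = Hv₀ = ((-4)·0 + (-5)·1 + (-3)·0; 6·0 + 2·1 + 6·0; 5·0 + (-1)·1 + 7·0) = (-5, 2, -1)
w2 = Hw1 = ((-4)·(-5) + (-5)·2 + (-3)·(-1); 6·(-5) + 2·2 + 6·(-1); 5·(-5) + (-1)·2 + 7·(-1)) = (13, -32, -34)
Hw2 = (210, -190, -141)
w2·Hw2 = 13·210 + (-32)·(-190) + (-34)·(-141) = 13604; w2·w2 = 13·13 + (-32)·(-32) + (-34)·(-34) = 2349
λ ≈ 13604/2349 = 5.79140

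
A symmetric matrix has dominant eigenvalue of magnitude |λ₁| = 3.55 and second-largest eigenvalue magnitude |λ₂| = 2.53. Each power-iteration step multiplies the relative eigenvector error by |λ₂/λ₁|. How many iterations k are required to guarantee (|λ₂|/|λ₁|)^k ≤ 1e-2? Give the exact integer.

14

|λ₂/λ₁| = 2.53/3.55 = 0.71268
Need k ≥ ln(1e-2) / ln(0.71268) = -4.6052 / -0.3387 ≈ 13.595
Smallest integer k satisfying the bound: 14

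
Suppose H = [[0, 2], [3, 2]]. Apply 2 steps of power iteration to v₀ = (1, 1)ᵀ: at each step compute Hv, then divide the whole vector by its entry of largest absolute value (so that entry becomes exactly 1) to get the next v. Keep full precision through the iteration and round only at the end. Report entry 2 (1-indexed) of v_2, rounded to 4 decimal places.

1.0000

Hv0 = (2.00000, 5.00000); divide by 5.00000 → v1 = (0.40000, 1.00000)
Hv1 = (2.00000, 3.20000); divide by 3.20000 → v2 = (0.62500, 1.00000)
Requested entry of v2: 16/16 = 1.0000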